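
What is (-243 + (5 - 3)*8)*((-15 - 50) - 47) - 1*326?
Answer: 25098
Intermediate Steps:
(-243 + (5 - 3)*8)*((-15 - 50) - 47) - 1*326 = (-243 + 2*8)*(-65 - 47) - 326 = (-243 + 16)*(-112) - 326 = -227*(-112) - 326 = 25424 - 326 = 25098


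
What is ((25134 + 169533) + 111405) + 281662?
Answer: 587734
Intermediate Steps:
((25134 + 169533) + 111405) + 281662 = (194667 + 111405) + 281662 = 306072 + 281662 = 587734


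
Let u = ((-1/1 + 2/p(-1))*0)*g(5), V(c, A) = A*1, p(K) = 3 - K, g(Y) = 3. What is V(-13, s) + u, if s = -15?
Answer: -15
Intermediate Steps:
V(c, A) = A
u = 0 (u = ((-1/1 + 2/(3 - 1*(-1)))*0)*3 = ((-1*1 + 2/(3 + 1))*0)*3 = ((-1 + 2/4)*0)*3 = ((-1 + 2*(1/4))*0)*3 = ((-1 + 1/2)*0)*3 = -1/2*0*3 = 0*3 = 0)
V(-13, s) + u = -15 + 0 = -15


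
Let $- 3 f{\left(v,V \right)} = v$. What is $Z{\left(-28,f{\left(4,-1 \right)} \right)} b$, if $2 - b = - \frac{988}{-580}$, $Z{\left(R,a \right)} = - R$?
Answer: $\frac{1204}{145} \approx 8.3035$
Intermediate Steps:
$f{\left(v,V \right)} = - \frac{v}{3}$
$b = \frac{43}{145}$ ($b = 2 - - \frac{988}{-580} = 2 - \left(-988\right) \left(- \frac{1}{580}\right) = 2 - \frac{247}{145} = \frac{43}{145} \approx 0.29655$)
$Z{\left(-28,f{\left(4,-1 \right)} \right)} b = \left(-1\right) \left(-28\right) \frac{43}{145} = 28 \cdot \frac{43}{145} = \frac{1204}{145}$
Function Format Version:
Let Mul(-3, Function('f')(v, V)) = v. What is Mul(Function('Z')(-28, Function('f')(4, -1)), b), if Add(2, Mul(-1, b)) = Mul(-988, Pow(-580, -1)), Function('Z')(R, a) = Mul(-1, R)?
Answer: Rational(1204, 145) ≈ 8.3035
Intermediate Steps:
Function('f')(v, V) = Mul(Rational(-1, 3), v)
b = Rational(43, 145) (b = Add(2, Mul(-1, Mul(-988, Pow(-580, -1)))) = Add(2, Mul(-1, Mul(-988, Rational(-1, 580)))) = Add(2, Mul(-1, Rational(247, 145))) = Add(2, Rational(-247, 145)) = Rational(43, 145) ≈ 0.29655)
Mul(Function('Z')(-28, Function('f')(4, -1)), b) = Mul(Mul(-1, -28), Rational(43, 145)) = Mul(28, Rational(43, 145)) = Rational(1204, 145)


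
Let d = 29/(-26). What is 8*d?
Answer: -116/13 ≈ -8.9231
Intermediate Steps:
d = -29/26 (d = 29*(-1/26) = -29/26 ≈ -1.1154)
8*d = 8*(-29/26) = -116/13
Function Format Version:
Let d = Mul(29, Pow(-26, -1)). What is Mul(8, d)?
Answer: Rational(-116, 13) ≈ -8.9231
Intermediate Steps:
d = Rational(-29, 26) (d = Mul(29, Rational(-1, 26)) = Rational(-29, 26) ≈ -1.1154)
Mul(8, d) = Mul(8, Rational(-29, 26)) = Rational(-116, 13)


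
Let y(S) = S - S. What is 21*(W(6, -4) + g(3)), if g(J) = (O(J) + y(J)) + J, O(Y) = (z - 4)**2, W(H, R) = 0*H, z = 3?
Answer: 84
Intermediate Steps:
y(S) = 0
W(H, R) = 0
O(Y) = 1 (O(Y) = (3 - 4)**2 = (-1)**2 = 1)
g(J) = 1 + J (g(J) = (1 + 0) + J = 1 + J)
21*(W(6, -4) + g(3)) = 21*(0 + (1 + 3)) = 21*(0 + 4) = 21*4 = 84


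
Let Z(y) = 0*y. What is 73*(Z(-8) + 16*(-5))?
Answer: -5840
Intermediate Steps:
Z(y) = 0
73*(Z(-8) + 16*(-5)) = 73*(0 + 16*(-5)) = 73*(0 - 80) = 73*(-80) = -5840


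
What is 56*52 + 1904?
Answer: 4816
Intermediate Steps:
56*52 + 1904 = 2912 + 1904 = 4816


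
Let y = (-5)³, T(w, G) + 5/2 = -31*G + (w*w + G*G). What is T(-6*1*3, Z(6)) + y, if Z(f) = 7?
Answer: 57/2 ≈ 28.500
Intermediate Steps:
T(w, G) = -5/2 + G² + w² - 31*G (T(w, G) = -5/2 + (-31*G + (w*w + G*G)) = -5/2 + (-31*G + (w² + G²)) = -5/2 + (-31*G + (G² + w²)) = -5/2 + (G² + w² - 31*G) = -5/2 + G² + w² - 31*G)
y = -125
T(-6*1*3, Z(6)) + y = (-5/2 + 7² + (-6*1*3)² - 31*7) - 125 = (-5/2 + 49 + (-6*3)² - 217) - 125 = (-5/2 + 49 + (-18)² - 217) - 125 = (-5/2 + 49 + 324 - 217) - 125 = 307/2 - 125 = 57/2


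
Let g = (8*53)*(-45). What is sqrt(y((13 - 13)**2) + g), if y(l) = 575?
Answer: I*sqrt(18505) ≈ 136.03*I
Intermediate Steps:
g = -19080 (g = 424*(-45) = -19080)
sqrt(y((13 - 13)**2) + g) = sqrt(575 - 19080) = sqrt(-18505) = I*sqrt(18505)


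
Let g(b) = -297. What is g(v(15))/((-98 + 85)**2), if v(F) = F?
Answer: -297/169 ≈ -1.7574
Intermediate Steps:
g(v(15))/((-98 + 85)**2) = -297/(-98 + 85)**2 = -297/((-13)**2) = -297/169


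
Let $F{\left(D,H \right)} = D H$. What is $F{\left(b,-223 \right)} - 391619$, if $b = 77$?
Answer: $-408790$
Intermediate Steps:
$F{\left(b,-223 \right)} - 391619 = 77 \left(-223\right) - 391619 = -17171 - 391619 = -408790$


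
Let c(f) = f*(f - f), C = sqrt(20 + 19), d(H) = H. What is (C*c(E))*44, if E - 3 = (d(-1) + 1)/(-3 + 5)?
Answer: 0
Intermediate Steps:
E = 3 (E = 3 + (-1 + 1)/(-3 + 5) = 3 + 0/2 = 3 + 0*(1/2) = 3 + 0 = 3)
C = sqrt(39) ≈ 6.2450
c(f) = 0 (c(f) = f*0 = 0)
(C*c(E))*44 = (sqrt(39)*0)*44 = 0*44 = 0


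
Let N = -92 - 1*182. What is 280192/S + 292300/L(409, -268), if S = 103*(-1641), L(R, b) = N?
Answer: -24741097754/23156151 ≈ -1068.4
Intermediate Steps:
N = -274 (N = -92 - 182 = -274)
L(R, b) = -274
S = -169023
280192/S + 292300/L(409, -268) = 280192/(-169023) + 292300/(-274) = 280192*(-1/169023) + 292300*(-1/274) = -280192/169023 - 146150/137 = -24741097754/23156151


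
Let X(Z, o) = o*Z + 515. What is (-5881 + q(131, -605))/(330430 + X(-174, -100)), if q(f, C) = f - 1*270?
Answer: -1204/69669 ≈ -0.017282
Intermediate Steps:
X(Z, o) = 515 + Z*o (X(Z, o) = Z*o + 515 = 515 + Z*o)
q(f, C) = -270 + f (q(f, C) = f - 270 = -270 + f)
(-5881 + q(131, -605))/(330430 + X(-174, -100)) = (-5881 + (-270 + 131))/(330430 + (515 - 174*(-100))) = (-5881 - 139)/(330430 + (515 + 17400)) = -6020/(330430 + 17915) = -6020/348345 = -6020*1/348345 = -1204/69669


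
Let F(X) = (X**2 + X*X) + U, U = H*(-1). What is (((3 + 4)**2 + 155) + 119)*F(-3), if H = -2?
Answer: 6460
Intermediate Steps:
U = 2 (U = -2*(-1) = 2)
F(X) = 2 + 2*X**2 (F(X) = (X**2 + X*X) + 2 = (X**2 + X**2) + 2 = 2*X**2 + 2 = 2 + 2*X**2)
(((3 + 4)**2 + 155) + 119)*F(-3) = (((3 + 4)**2 + 155) + 119)*(2 + 2*(-3)**2) = ((7**2 + 155) + 119)*(2 + 2*9) = ((49 + 155) + 119)*(2 + 18) = (204 + 119)*20 = 323*20 = 6460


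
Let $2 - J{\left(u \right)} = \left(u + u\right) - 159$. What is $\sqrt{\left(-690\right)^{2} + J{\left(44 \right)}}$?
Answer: $\sqrt{476173} \approx 690.05$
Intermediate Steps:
$J{\left(u \right)} = 161 - 2 u$ ($J{\left(u \right)} = 2 - \left(\left(u + u\right) - 159\right) = 2 - \left(2 u - 159\right) = 2 - \left(-159 + 2 u\right) = 161 - 2 u$)
$\sqrt{\left(-690\right)^{2} + J{\left(44 \right)}} = \sqrt{\left(-690\right)^{2} + \left(161 - 88\right)} = \sqrt{476100 + \left(161 - 88\right)} = \sqrt{476100 + 73} = \sqrt{476173}$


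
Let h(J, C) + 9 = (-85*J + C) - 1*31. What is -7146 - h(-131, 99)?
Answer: -18340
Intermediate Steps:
h(J, C) = -40 + C - 85*J (h(J, C) = -9 + ((-85*J + C) - 1*31) = -9 + ((C - 85*J) - 31) = -9 + (-31 + C - 85*J) = -40 + C - 85*J)
-7146 - h(-131, 99) = -7146 - (-40 + 99 - 85*(-131)) = -7146 - (-40 + 99 + 11135) = -7146 - 1*11194 = -7146 - 11194 = -18340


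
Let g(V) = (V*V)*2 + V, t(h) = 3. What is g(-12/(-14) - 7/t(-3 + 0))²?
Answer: 1615441/194481 ≈ 8.3064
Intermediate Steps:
g(V) = V + 2*V² (g(V) = V²*2 + V = 2*V² + V = V + 2*V²)
g(-12/(-14) - 7/t(-3 + 0))² = ((-12/(-14) - 7/3)*(1 + 2*(-12/(-14) - 7/3)))² = ((-12*(-1/14) - 7*⅓)*(1 + 2*(-12*(-1/14) - 7*⅓)))² = ((6/7 - 7/3)*(1 + 2*(6/7 - 7/3)))² = (-31*(1 + 2*(-31/21))/21)² = (-31*(1 - 62/21)/21)² = (-31/21*(-41/21))² = (1271/441)² = 1615441/194481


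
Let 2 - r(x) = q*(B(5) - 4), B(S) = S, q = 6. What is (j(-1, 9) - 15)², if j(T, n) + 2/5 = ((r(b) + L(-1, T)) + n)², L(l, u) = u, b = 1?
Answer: 9/25 ≈ 0.36000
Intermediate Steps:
r(x) = -4 (r(x) = 2 - 6*(5 - 4) = 2 - 6 = -4)
j(T, n) = -⅖ + (-4 + T + n)² (j(T, n) = -⅖ + ((-4 + T) + n)² = -⅖ + (-4 + T + n)²)
(j(-1, 9) - 15)² = ((-⅖ + (-4 - 1 + 9)²) - 15)² = ((-⅖ + 4²) - 15)² = ((-⅖ + 16) - 15)² = (78/5 - 15)² = (⅗)² = 9/25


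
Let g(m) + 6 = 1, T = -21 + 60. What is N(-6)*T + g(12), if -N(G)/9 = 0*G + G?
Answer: 2101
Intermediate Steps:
T = 39
g(m) = -5 (g(m) = -6 + 1 = -5)
N(G) = -9*G (N(G) = -9*(0*G + G) = -9*(0 + G) = -9*G)
N(-6)*T + g(12) = -9*(-6)*39 - 5 = 54*39 - 5 = 2106 - 5 = 2101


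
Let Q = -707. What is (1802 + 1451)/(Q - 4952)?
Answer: -3253/5659 ≈ -0.57484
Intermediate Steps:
(1802 + 1451)/(Q - 4952) = (1802 + 1451)/(-707 - 4952) = 3253/(-5659) = 3253*(-1/5659) = -3253/5659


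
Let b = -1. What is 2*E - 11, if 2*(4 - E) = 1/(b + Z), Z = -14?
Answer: -44/15 ≈ -2.9333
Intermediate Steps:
E = 121/30 (E = 4 - 1/(2*(-1 - 14)) = 4 - 1/2/(-15) = 4 - 1/2*(-1/15) = 4 + 1/30 = 121/30 ≈ 4.0333)
2*E - 11 = 2*(121/30) - 11 = 121/15 - 11 = -44/15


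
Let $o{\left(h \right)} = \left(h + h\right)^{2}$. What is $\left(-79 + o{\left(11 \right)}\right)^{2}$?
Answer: $164025$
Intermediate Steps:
$o{\left(h \right)} = 4 h^{2}$ ($o{\left(h \right)} = \left(2 h\right)^{2} = 4 h^{2}$)
$\left(-79 + o{\left(11 \right)}\right)^{2} = \left(-79 + 4 \cdot 11^{2}\right)^{2} = \left(-79 + 4 \cdot 121\right)^{2} = \left(-79 + 484\right)^{2} = 405^{2} = 164025$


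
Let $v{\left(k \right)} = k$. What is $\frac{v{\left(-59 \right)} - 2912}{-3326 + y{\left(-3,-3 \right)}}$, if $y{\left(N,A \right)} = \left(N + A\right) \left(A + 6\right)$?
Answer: $\frac{2971}{3344} \approx 0.88846$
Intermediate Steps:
$y{\left(N,A \right)} = \left(6 + A\right) \left(A + N\right)$ ($y{\left(N,A \right)} = \left(A + N\right) \left(6 + A\right) = \left(6 + A\right) \left(A + N\right)$)
$\frac{v{\left(-59 \right)} - 2912}{-3326 + y{\left(-3,-3 \right)}} = \frac{-59 - 2912}{-3326 + \left(\left(-3\right)^{2} + 6 \left(-3\right) + 6 \left(-3\right) - -9\right)} = - \frac{2971}{-3326 + \left(9 - 18 - 18 + 9\right)} = - \frac{2971}{-3326 - 18} = - \frac{2971}{-3344} = \left(-2971\right) \left(- \frac{1}{3344}\right) = \frac{2971}{3344}$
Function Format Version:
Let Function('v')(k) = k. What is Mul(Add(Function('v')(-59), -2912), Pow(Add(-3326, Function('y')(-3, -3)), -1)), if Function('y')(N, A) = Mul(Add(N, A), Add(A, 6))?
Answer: Rational(2971, 3344) ≈ 0.88846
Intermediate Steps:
Function('y')(N, A) = Mul(Add(6, A), Add(A, N)) (Function('y')(N, A) = Mul(Add(A, N), Add(6, A)) = Mul(Add(6, A), Add(A, N)))
Mul(Add(Function('v')(-59), -2912), Pow(Add(-3326, Function('y')(-3, -3)), -1)) = Mul(Add(-59, -2912), Pow(Add(-3326, Add(Pow(-3, 2), Mul(6, -3), Mul(6, -3), Mul(-3, -3))), -1)) = Mul(-2971, Pow(Add(-3326, Add(9, -18, -18, 9)), -1)) = Mul(-2971, Pow(Add(-3326, -18), -1)) = Mul(-2971, Pow(-3344, -1)) = Mul(-2971, Rational(-1, 3344)) = Rational(2971, 3344)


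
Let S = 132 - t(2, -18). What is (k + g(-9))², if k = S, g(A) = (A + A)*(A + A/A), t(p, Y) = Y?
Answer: 86436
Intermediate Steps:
S = 150 (S = 132 - 1*(-18) = 132 + 18 = 150)
g(A) = 2*A*(1 + A) (g(A) = (2*A)*(A + 1) = (2*A)*(1 + A) = 2*A*(1 + A))
k = 150
(k + g(-9))² = (150 + 2*(-9)*(1 - 9))² = (150 + 2*(-9)*(-8))² = (150 + 144)² = 294² = 86436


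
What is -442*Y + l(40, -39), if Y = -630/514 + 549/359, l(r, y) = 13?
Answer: -11180117/92263 ≈ -121.18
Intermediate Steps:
Y = 28008/92263 (Y = -630*1/514 + 549*(1/359) = -315/257 + 549/359 = 28008/92263 ≈ 0.30357)
-442*Y + l(40, -39) = -442*28008/92263 + 13 = -12379536/92263 + 13 = -11180117/92263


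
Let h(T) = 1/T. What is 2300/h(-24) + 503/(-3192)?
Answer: -176198903/3192 ≈ -55200.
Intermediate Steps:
h(T) = 1/T
2300/h(-24) + 503/(-3192) = 2300/(1/(-24)) + 503/(-3192) = 2300/(-1/24) + 503*(-1/3192) = 2300*(-24) - 503/3192 = -55200 - 503/3192 = -176198903/3192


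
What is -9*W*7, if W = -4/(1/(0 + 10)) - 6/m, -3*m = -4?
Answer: 5607/2 ≈ 2803.5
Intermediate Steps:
m = 4/3 (m = -1/3*(-4) = 4/3 ≈ 1.3333)
W = -89/2 (W = -4/(1/(0 + 10)) - 6/4/3 = -4/(1/10) - 6*3/4 = -4/1/10 - 9/2 = -4*10 - 9/2 = -40 - 9/2 = -89/2 ≈ -44.500)
-9*W*7 = -9*(-89/2)*7 = (801/2)*7 = 5607/2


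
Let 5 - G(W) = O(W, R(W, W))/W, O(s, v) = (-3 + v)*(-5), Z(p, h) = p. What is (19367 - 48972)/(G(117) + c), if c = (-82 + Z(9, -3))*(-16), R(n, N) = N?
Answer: -1154595/45937 ≈ -25.134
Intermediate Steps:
O(s, v) = 15 - 5*v
c = 1168 (c = (-82 + 9)*(-16) = -73*(-16) = 1168)
G(W) = 5 - (15 - 5*W)/W
(19367 - 48972)/(G(117) + c) = (19367 - 48972)/((10 - 15/117) + 1168) = -29605/((10 - 15*1/117) + 1168) = -29605/((10 - 5/39) + 1168) = -29605/(385/39 + 1168) = -29605/45937/39 = -29605*39/45937 = -1154595/45937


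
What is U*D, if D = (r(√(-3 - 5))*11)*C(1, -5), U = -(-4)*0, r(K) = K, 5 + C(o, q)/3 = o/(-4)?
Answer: 0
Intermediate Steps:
C(o, q) = -15 - 3*o/4 (C(o, q) = -15 + 3*(o/(-4)) = -15 + 3*(o*(-¼)) = -15 + 3*(-o/4) = -15 - 3*o/4)
U = 0 (U = -1*0 = 0)
D = -693*I*√2/2 (D = (√(-3 - 5)*11)*(-15 - ¾*1) = (√(-8)*11)*(-15 - ¾) = ((2*I*√2)*11)*(-63/4) = (22*I*√2)*(-63/4) = -693*I*√2/2 ≈ -490.02*I)
U*D = 0*(-693*I*√2/2) = 0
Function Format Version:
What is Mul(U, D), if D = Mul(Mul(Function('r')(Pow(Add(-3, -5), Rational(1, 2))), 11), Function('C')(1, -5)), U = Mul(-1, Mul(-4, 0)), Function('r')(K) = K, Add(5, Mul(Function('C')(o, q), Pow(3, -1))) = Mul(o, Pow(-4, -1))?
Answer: 0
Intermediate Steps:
Function('C')(o, q) = Add(-15, Mul(Rational(-3, 4), o)) (Function('C')(o, q) = Add(-15, Mul(3, Mul(o, Pow(-4, -1)))) = Add(-15, Mul(3, Mul(o, Rational(-1, 4)))) = Add(-15, Mul(3, Mul(Rational(-1, 4), o))) = Add(-15, Mul(Rational(-3, 4), o)))
U = 0 (U = Mul(-1, 0) = 0)
D = Mul(Rational(-693, 2), I, Pow(2, Rational(1, 2))) (D = Mul(Mul(Pow(Add(-3, -5), Rational(1, 2)), 11), Add(-15, Mul(Rational(-3, 4), 1))) = Mul(Mul(Pow(-8, Rational(1, 2)), 11), Add(-15, Rational(-3, 4))) = Mul(Mul(Mul(2, I, Pow(2, Rational(1, 2))), 11), Rational(-63, 4)) = Mul(Mul(22, I, Pow(2, Rational(1, 2))), Rational(-63, 4)) = Mul(Rational(-693, 2), I, Pow(2, Rational(1, 2))) ≈ Mul(-490.02, I))
Mul(U, D) = Mul(0, Mul(Rational(-693, 2), I, Pow(2, Rational(1, 2)))) = 0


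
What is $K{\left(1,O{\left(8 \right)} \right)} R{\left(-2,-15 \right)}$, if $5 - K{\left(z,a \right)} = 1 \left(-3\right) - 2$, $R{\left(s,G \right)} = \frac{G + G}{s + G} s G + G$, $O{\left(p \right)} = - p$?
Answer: $\frac{6450}{17} \approx 379.41$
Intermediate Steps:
$R{\left(s,G \right)} = G + \frac{2 s G^{2}}{G + s}$ ($R{\left(s,G \right)} = \frac{2 G}{G + s} s G + G = \frac{2 G s}{G + s} G + G = \frac{2 s G^{2}}{G + s} + G = G + \frac{2 s G^{2}}{G + s}$)
$K{\left(z,a \right)} = 10$ ($K{\left(z,a \right)} = 5 - \left(1 \left(-3\right) - 2\right) = 5 - \left(-3 - 2\right) = 5 - -5 = 5 + 5 = 10$)
$K{\left(1,O{\left(8 \right)} \right)} R{\left(-2,-15 \right)} = 10 \left(- \frac{15 \left(-15 - 2 + 2 \left(-15\right) \left(-2\right)\right)}{-15 - 2}\right) = 10 \left(- \frac{15 \left(-15 - 2 + 60\right)}{-17}\right) = 10 \left(\left(-15\right) \left(- \frac{1}{17}\right) 43\right) = 10 \cdot \frac{645}{17} = \frac{6450}{17}$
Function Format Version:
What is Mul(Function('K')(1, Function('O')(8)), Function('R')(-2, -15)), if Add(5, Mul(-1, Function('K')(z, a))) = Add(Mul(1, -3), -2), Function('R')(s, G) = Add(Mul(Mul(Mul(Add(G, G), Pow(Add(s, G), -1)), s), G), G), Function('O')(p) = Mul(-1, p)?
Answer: Rational(6450, 17) ≈ 379.41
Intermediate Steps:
Function('R')(s, G) = Add(G, Mul(2, s, Pow(G, 2), Pow(Add(G, s), -1))) (Function('R')(s, G) = Add(Mul(Mul(Mul(Mul(2, G), Pow(Add(G, s), -1)), s), G), G) = Add(Mul(Mul(Mul(2, G, Pow(Add(G, s), -1)), s), G), G) = Add(Mul(Mul(2, G, s, Pow(Add(G, s), -1)), G), G) = Add(Mul(2, s, Pow(G, 2), Pow(Add(G, s), -1)), G) = Add(G, Mul(2, s, Pow(G, 2), Pow(Add(G, s), -1))))
Function('K')(z, a) = 10 (Function('K')(z, a) = Add(5, Mul(-1, Add(Mul(1, -3), -2))) = Add(5, Mul(-1, Add(-3, -2))) = Add(5, Mul(-1, -5)) = Add(5, 5) = 10)
Mul(Function('K')(1, Function('O')(8)), Function('R')(-2, -15)) = Mul(10, Mul(-15, Pow(Add(-15, -2), -1), Add(-15, -2, Mul(2, -15, -2)))) = Mul(10, Mul(-15, Pow(-17, -1), Add(-15, -2, 60))) = Mul(10, Mul(-15, Rational(-1, 17), 43)) = Mul(10, Rational(645, 17)) = Rational(6450, 17)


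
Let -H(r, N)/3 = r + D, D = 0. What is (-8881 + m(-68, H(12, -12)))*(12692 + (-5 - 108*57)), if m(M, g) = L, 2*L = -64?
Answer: -58210803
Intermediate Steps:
H(r, N) = -3*r (H(r, N) = -3*(r + 0) = -3*r)
L = -32 (L = (½)*(-64) = -32)
m(M, g) = -32
(-8881 + m(-68, H(12, -12)))*(12692 + (-5 - 108*57)) = (-8881 - 32)*(12692 + (-5 - 108*57)) = -8913*(12692 + (-5 - 6156)) = -8913*(12692 - 6161) = -8913*6531 = -58210803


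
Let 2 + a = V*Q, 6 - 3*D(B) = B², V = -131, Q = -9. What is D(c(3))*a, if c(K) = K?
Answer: -1177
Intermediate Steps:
D(B) = 2 - B²/3
a = 1177 (a = -2 - 131*(-9) = -2 + 1179 = 1177)
D(c(3))*a = (2 - ⅓*3²)*1177 = (2 - ⅓*9)*1177 = (2 - 3)*1177 = -1*1177 = -1177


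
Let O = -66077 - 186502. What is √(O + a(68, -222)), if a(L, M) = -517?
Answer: 2*I*√63274 ≈ 503.09*I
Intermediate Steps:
O = -252579
√(O + a(68, -222)) = √(-252579 - 517) = √(-253096) = 2*I*√63274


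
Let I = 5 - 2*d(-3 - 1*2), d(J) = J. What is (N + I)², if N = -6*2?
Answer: 9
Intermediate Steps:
I = 15 (I = 5 - 2*(-3 - 1*2) = 5 - 2*(-3 - 2) = 5 - 2*(-5) = 5 + 10 = 15)
N = -12
(N + I)² = (-12 + 15)² = 3² = 9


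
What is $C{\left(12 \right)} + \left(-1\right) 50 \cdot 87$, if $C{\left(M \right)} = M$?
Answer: $-4338$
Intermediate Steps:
$C{\left(12 \right)} + \left(-1\right) 50 \cdot 87 = 12 + \left(-1\right) 50 \cdot 87 = 12 - 4350 = -4338$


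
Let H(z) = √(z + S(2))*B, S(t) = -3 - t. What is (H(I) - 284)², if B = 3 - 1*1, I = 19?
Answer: 80712 - 1136*√14 ≈ 76462.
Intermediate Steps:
B = 2 (B = 3 - 1 = 2)
H(z) = 2*√(-5 + z) (H(z) = √(z + (-3 - 1*2))*2 = √(z + (-3 - 2))*2 = √(z - 5)*2 = √(-5 + z)*2 = 2*√(-5 + z))
(H(I) - 284)² = (2*√(-5 + 19) - 284)² = (2*√14 - 284)² = (-284 + 2*√14)²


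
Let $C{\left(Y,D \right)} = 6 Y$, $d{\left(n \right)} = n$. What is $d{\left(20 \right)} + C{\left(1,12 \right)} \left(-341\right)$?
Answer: $-2026$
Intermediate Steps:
$d{\left(20 \right)} + C{\left(1,12 \right)} \left(-341\right) = 20 + 6 \cdot 1 \left(-341\right) = 20 + 6 \left(-341\right) = 20 - 2046 = -2026$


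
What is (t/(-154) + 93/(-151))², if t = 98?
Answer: 4326400/2758921 ≈ 1.5681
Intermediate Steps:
(t/(-154) + 93/(-151))² = (98/(-154) + 93/(-151))² = (98*(-1/154) + 93*(-1/151))² = (-7/11 - 93/151)² = (-2080/1661)² = 4326400/2758921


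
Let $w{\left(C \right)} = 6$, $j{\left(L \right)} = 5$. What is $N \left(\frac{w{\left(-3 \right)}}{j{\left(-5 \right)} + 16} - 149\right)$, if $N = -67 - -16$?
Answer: $\frac{53091}{7} \approx 7584.4$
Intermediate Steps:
$N = -51$ ($N = -67 + 16 = -51$)
$N \left(\frac{w{\left(-3 \right)}}{j{\left(-5 \right)} + 16} - 149\right) = - 51 \left(\frac{1}{5 + 16} \cdot 6 - 149\right) = - 51 \left(\frac{1}{21} \cdot 6 - 149\right) = - 51 \left(\frac{2}{7} - 149\right) = \left(-51\right) \left(- \frac{1041}{7}\right) = \frac{53091}{7}$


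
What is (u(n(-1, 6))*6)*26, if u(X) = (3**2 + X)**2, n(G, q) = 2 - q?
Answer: 3900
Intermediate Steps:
u(X) = (9 + X)**2
(u(n(-1, 6))*6)*26 = ((9 + (2 - 1*6))**2*6)*26 = ((9 + (2 - 6))**2*6)*26 = ((9 - 4)**2*6)*26 = (5**2*6)*26 = (25*6)*26 = 150*26 = 3900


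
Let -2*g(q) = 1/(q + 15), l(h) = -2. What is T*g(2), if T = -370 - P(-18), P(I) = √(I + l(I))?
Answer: 185/17 + I*√5/17 ≈ 10.882 + 0.13153*I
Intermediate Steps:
g(q) = -1/(2*(15 + q)) (g(q) = -1/(2*(q + 15)) = -1/(2*(15 + q)))
P(I) = √(-2 + I) (P(I) = √(I - 2) = √(-2 + I))
T = -370 - 2*I*√5 (T = -370 - √(-2 - 18) = -370 - √(-20) = -370 - 2*I*√5 ≈ -370.0 - 4.4721*I)
T*g(2) = (-370 - 2*I*√5)*(-1/(30 + 2*2)) = (-370 - 2*I*√5)*(-1/(30 + 4)) = (-370 - 2*I*√5)*(-1/34) = 185/17 + I*√5/17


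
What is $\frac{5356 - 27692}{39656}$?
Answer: $- \frac{2792}{4957} \approx -0.56324$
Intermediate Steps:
$\frac{5356 - 27692}{39656} = \left(5356 - 27692\right) \frac{1}{39656} = \left(-22336\right) \frac{1}{39656} = - \frac{2792}{4957}$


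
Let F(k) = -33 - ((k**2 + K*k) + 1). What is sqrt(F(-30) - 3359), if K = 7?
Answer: I*sqrt(4083) ≈ 63.898*I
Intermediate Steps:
F(k) = -34 - k**2 - 7*k (F(k) = -33 - ((k**2 + 7*k) + 1) = -33 - (1 + k**2 + 7*k) = -33 + (-1 - k**2 - 7*k) = -34 - k**2 - 7*k)
sqrt(F(-30) - 3359) = sqrt((-34 - 1*(-30)**2 - 7*(-30)) - 3359) = sqrt((-34 - 1*900 + 210) - 3359) = sqrt((-34 - 900 + 210) - 3359) = sqrt(-724 - 3359) = sqrt(-4083) = I*sqrt(4083)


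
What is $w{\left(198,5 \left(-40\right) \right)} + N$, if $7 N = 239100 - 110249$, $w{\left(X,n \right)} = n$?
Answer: $\frac{127451}{7} \approx 18207.0$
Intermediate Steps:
$N = \frac{128851}{7}$ ($N = \frac{239100 - 110249}{7} = \frac{1}{7} \cdot 128851 = \frac{128851}{7} \approx 18407.0$)
$w{\left(198,5 \left(-40\right) \right)} + N = 5 \left(-40\right) + \frac{128851}{7} = -200 + \frac{128851}{7} = \frac{127451}{7}$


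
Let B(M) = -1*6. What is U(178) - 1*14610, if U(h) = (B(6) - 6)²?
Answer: -14466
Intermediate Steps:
B(M) = -6
U(h) = 144 (U(h) = (-6 - 6)² = (-12)² = 144)
U(178) - 1*14610 = 144 - 1*14610 = 144 - 14610 = -14466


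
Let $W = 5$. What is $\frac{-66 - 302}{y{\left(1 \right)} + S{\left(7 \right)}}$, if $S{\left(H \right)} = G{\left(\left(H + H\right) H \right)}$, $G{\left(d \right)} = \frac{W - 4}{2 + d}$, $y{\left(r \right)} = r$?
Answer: $- \frac{36800}{101} \approx -364.36$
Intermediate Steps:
$G{\left(d \right)} = \frac{1}{2 + d}$ ($G{\left(d \right)} = \frac{5 - 4}{2 + d} = 1 \frac{1}{2 + d} = \frac{1}{2 + d}$)
$S{\left(H \right)} = \frac{1}{2 + 2 H^{2}}$ ($S{\left(H \right)} = \frac{1}{2 + \left(H + H\right) H} = \frac{1}{2 + 2 H H} = \frac{1}{2 + 2 H^{2}}$)
$\frac{-66 - 302}{y{\left(1 \right)} + S{\left(7 \right)}} = \frac{-66 - 302}{1 + \frac{1}{2 \left(1 + 7^{2}\right)}} = - \frac{368}{1 + \frac{1}{2 \left(1 + 49\right)}} = - \frac{368}{1 + \frac{1}{2 \cdot 50}} = - \frac{368}{1 + \frac{1}{2} \cdot \frac{1}{50}} = - \frac{368}{1 + \frac{1}{100}} = - \frac{368}{\frac{101}{100}} = \left(-368\right) \frac{100}{101} = - \frac{36800}{101}$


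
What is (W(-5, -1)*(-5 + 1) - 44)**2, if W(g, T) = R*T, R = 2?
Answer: 1296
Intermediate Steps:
W(g, T) = 2*T
(W(-5, -1)*(-5 + 1) - 44)**2 = ((2*(-1))*(-5 + 1) - 44)**2 = (-2*(-4) - 44)**2 = (8 - 44)**2 = (-36)**2 = 1296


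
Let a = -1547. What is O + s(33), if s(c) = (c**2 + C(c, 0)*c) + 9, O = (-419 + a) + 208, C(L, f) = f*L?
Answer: -660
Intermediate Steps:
C(L, f) = L*f
O = -1758 (O = (-419 - 1547) + 208 = -1966 + 208 = -1758)
s(c) = 9 + c**2 (s(c) = (c**2 + (c*0)*c) + 9 = (c**2 + 0*c) + 9 = (c**2 + 0) + 9 = c**2 + 9 = 9 + c**2)
O + s(33) = -1758 + (9 + 33**2) = -1758 + (9 + 1089) = -1758 + 1098 = -660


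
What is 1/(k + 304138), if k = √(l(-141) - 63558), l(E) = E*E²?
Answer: 304138/92502789823 - 3*I*√318531/92502789823 ≈ 3.2879e-6 - 1.8304e-8*I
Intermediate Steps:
l(E) = E³
k = 3*I*√318531 (k = √((-141)³ - 63558) = √(-2803221 - 63558) = √(-2866779) = 3*I*√318531 ≈ 1693.2*I)
1/(k + 304138) = 1/(3*I*√318531 + 304138) = 1/(304138 + 3*I*√318531)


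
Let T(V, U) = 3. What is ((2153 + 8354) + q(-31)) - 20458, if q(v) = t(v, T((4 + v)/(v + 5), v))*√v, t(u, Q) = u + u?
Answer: -9951 - 62*I*√31 ≈ -9951.0 - 345.2*I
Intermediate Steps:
t(u, Q) = 2*u
q(v) = 2*v^(3/2) (q(v) = (2*v)*√v = 2*v^(3/2))
((2153 + 8354) + q(-31)) - 20458 = ((2153 + 8354) + 2*(-31)^(3/2)) - 20458 = (10507 + 2*(-31*I*√31)) - 20458 = (10507 - 62*I*√31) - 20458 = -9951 - 62*I*√31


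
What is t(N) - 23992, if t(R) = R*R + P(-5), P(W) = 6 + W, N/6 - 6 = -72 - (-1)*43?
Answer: -4947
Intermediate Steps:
N = -138 (N = 36 + 6*(-72 - (-1)*43) = 36 + 6*(-72 - 1*(-43)) = 36 + 6*(-72 + 43) = 36 + 6*(-29) = 36 - 174 = -138)
t(R) = 1 + R² (t(R) = R*R + (6 - 5) = R² + 1 = 1 + R²)
t(N) - 23992 = (1 + (-138)²) - 23992 = (1 + 19044) - 23992 = 19045 - 23992 = -4947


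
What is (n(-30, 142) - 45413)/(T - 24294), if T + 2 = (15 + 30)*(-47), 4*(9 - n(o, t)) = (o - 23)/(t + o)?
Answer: 20340939/11832128 ≈ 1.7191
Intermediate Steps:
n(o, t) = 9 - (-23 + o)/(4*(o + t)) (n(o, t) = 9 - (o - 23)/(4*(t + o)) = 9 - (-23 + o)/(4*(o + t)))
T = -2117 (T = -2 + (15 + 30)*(-47) = -2 + 45*(-47) = -2 - 2115 = -2117)
(n(-30, 142) - 45413)/(T - 24294) = ((23 + 35*(-30) + 36*142)/(4*(-30 + 142)) - 45413)/(-2117 - 24294) = ((¼)*(23 - 1050 + 5112)/112 - 45413)/(-26411) = ((¼)*(1/112)*4085 - 45413)*(-1/26411) = (4085/448 - 45413)*(-1/26411) = -20340939/448*(-1/26411) = 20340939/11832128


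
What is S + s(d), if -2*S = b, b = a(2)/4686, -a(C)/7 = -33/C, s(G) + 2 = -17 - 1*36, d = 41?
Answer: -31247/568 ≈ -55.012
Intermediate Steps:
s(G) = -55 (s(G) = -2 + (-17 - 1*36) = -2 + (-17 - 36) = -2 - 53 = -55)
a(C) = 231/C (a(C) = -(-231)/C = 231/C)
b = 7/284 (b = (231/2)/4686 = (231*(1/2))*(1/4686) = (231/2)*(1/4686) = 7/284 ≈ 0.024648)
S = -7/568 (S = -1/2*7/284 = -7/568 ≈ -0.012324)
S + s(d) = -7/568 - 55 = -31247/568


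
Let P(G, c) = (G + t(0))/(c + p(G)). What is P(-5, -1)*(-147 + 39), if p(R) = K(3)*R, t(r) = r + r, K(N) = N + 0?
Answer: -135/4 ≈ -33.750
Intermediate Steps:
K(N) = N
t(r) = 2*r
p(R) = 3*R
P(G, c) = G/(c + 3*G) (P(G, c) = (G + 2*0)/(c + 3*G) = (G + 0)/(c + 3*G) = G/(c + 3*G))
P(-5, -1)*(-147 + 39) = (-5/(-1 + 3*(-5)))*(-147 + 39) = -5/(-1 - 15)*(-108) = -5/(-16)*(-108) = -5*(-1/16)*(-108) = (5/16)*(-108) = -135/4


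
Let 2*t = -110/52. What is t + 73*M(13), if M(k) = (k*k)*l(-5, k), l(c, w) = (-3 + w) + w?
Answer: 14754997/52 ≈ 2.8375e+5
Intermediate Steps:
l(c, w) = -3 + 2*w
t = -55/52 (t = (-110/52)/2 = (-110*1/52)/2 = (½)*(-55/26) = -55/52 ≈ -1.0577)
M(k) = k²*(-3 + 2*k) (M(k) = (k*k)*(-3 + 2*k) = k²*(-3 + 2*k))
t + 73*M(13) = -55/52 + 73*(13²*(-3 + 2*13)) = -55/52 + 73*(169*(-3 + 26)) = -55/52 + 73*(169*23) = -55/52 + 73*3887 = -55/52 + 283751 = 14754997/52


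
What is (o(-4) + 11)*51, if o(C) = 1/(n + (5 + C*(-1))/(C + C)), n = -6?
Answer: 10523/19 ≈ 553.84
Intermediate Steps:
o(C) = 1/(-6 + (5 - C)/(2*C)) (o(C) = 1/(-6 + (5 + C*(-1))/(C + C)) = 1/(-6 + (5 - C)/((2*C))) = 1/(-6 + (5 - C)*(1/(2*C))) = 1/(-6 + (5 - C)/(2*C)))
(o(-4) + 11)*51 = (2*(-4)/(5 - 13*(-4)) + 11)*51 = (2*(-4)/(5 + 52) + 11)*51 = (2*(-4)/57 + 11)*51 = (2*(-4)*(1/57) + 11)*51 = (-8/57 + 11)*51 = (619/57)*51 = 10523/19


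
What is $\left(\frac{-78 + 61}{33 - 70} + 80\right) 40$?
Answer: $\frac{119080}{37} \approx 3218.4$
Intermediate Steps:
$\left(\frac{-78 + 61}{33 - 70} + 80\right) 40 = \left(- \frac{17}{-37} + 80\right) 40 = \left(\left(-17\right) \left(- \frac{1}{37}\right) + 80\right) 40 = \left(\frac{17}{37} + 80\right) 40 = \frac{2977}{37} \cdot 40 = \frac{119080}{37}$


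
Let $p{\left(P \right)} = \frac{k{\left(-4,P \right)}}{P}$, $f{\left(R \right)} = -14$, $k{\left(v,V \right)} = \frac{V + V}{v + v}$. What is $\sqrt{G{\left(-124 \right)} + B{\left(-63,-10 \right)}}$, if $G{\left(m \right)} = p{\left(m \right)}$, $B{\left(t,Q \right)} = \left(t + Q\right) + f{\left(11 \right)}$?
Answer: $\frac{i \sqrt{349}}{2} \approx 9.3408 i$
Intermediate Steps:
$k{\left(v,V \right)} = \frac{V}{v}$ ($k{\left(v,V \right)} = \frac{2 V}{2 v} = 2 V \frac{1}{2 v} = \frac{V}{v}$)
$B{\left(t,Q \right)} = -14 + Q + t$ ($B{\left(t,Q \right)} = \left(t + Q\right) - 14 = \left(Q + t\right) - 14 = -14 + Q + t$)
$p{\left(P \right)} = - \frac{1}{4}$ ($p{\left(P \right)} = \frac{P \frac{1}{-4}}{P} = \frac{P \left(- \frac{1}{4}\right)}{P} = \frac{\left(- \frac{1}{4}\right) P}{P} = - \frac{1}{4}$)
$G{\left(m \right)} = - \frac{1}{4}$
$\sqrt{G{\left(-124 \right)} + B{\left(-63,-10 \right)}} = \sqrt{- \frac{1}{4} - 87} = \sqrt{- \frac{349}{4}} = \frac{i \sqrt{349}}{2}$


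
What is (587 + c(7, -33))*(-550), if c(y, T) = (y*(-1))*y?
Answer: -295900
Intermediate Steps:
c(y, T) = -y² (c(y, T) = (-y)*y = -y²)
(587 + c(7, -33))*(-550) = (587 - 1*7²)*(-550) = (587 - 1*49)*(-550) = (587 - 49)*(-550) = 538*(-550) = -295900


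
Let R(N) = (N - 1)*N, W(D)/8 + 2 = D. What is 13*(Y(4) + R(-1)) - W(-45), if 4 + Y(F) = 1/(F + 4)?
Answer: 2813/8 ≈ 351.63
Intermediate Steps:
W(D) = -16 + 8*D
R(N) = N*(-1 + N) (R(N) = (-1 + N)*N = N*(-1 + N))
Y(F) = -4 + 1/(4 + F) (Y(F) = -4 + 1/(F + 4) = -4 + 1/(4 + F))
13*(Y(4) + R(-1)) - W(-45) = 13*((-15 - 4*4)/(4 + 4) - (-1 - 1)) - (-16 + 8*(-45)) = 13*((-15 - 16)/8 - 1*(-2)) - (-16 - 360) = 13*((1/8)*(-31) + 2) - 1*(-376) = 13*(-31/8 + 2) + 376 = 13*(-15/8) + 376 = -195/8 + 376 = 2813/8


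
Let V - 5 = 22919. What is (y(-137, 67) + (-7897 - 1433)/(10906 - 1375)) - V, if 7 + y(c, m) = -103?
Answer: -73182128/3177 ≈ -23035.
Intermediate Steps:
V = 22924 (V = 5 + 22919 = 22924)
y(c, m) = -110 (y(c, m) = -7 - 103 = -110)
(y(-137, 67) + (-7897 - 1433)/(10906 - 1375)) - V = (-110 + (-7897 - 1433)/(10906 - 1375)) - 1*22924 = (-110 - 9330/9531) - 22924 = (-110 - 9330*1/9531) - 22924 = (-110 - 3110/3177) - 22924 = -352580/3177 - 22924 = -73182128/3177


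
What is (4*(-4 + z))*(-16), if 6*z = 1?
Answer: 736/3 ≈ 245.33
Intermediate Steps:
z = ⅙ (z = (⅙)*1 = ⅙ ≈ 0.16667)
(4*(-4 + z))*(-16) = (4*(-4 + ⅙))*(-16) = (4*(-23/6))*(-16) = -46/3*(-16) = 736/3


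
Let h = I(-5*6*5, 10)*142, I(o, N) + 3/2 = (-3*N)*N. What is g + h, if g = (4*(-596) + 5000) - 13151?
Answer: -53348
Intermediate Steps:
g = -10535 (g = (-2384 + 5000) - 13151 = 2616 - 13151 = -10535)
I(o, N) = -3/2 - 3*N**2 (I(o, N) = -3/2 + (-3*N)*N = -3/2 - 3*N**2)
h = -42813 (h = (-3/2 - 3*10**2)*142 = (-3/2 - 3*100)*142 = (-3/2 - 300)*142 = -603/2*142 = -42813)
g + h = -10535 - 42813 = -53348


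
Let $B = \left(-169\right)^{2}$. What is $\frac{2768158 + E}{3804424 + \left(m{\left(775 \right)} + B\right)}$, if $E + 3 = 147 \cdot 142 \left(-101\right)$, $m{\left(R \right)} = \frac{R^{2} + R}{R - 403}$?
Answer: $\frac{1979643}{11503805} \approx 0.17209$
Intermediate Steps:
$m{\left(R \right)} = \frac{R + R^{2}}{-403 + R}$
$E = -2108277$ ($E = -3 + 147 \cdot 142 \left(-101\right) = -3 + 20874 \left(-101\right) = -3 - 2108274 = -2108277$)
$B = 28561$
$\frac{2768158 + E}{3804424 + \left(m{\left(775 \right)} + B\right)} = \frac{2768158 - 2108277}{3804424 + \left(\frac{775 \left(1 + 775\right)}{-403 + 775} + 28561\right)} = \frac{659881}{3804424 + \left(775 \cdot \frac{1}{372} \cdot 776 + 28561\right)} = \frac{659881}{3804424 + \left(\frac{4850}{3} + 28561\right)} = \frac{659881}{3804424 + \frac{90533}{3}} = \frac{659881}{\frac{11503805}{3}} = 659881 \cdot \frac{3}{11503805} = \frac{1979643}{11503805}$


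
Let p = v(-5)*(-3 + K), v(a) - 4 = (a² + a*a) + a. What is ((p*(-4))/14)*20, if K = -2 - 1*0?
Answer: 1400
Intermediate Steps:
v(a) = 4 + a + 2*a² (v(a) = 4 + ((a² + a*a) + a) = 4 + ((a² + a²) + a) = 4 + (2*a² + a) = 4 + (a + 2*a²) = 4 + a + 2*a²)
K = -2 (K = -2 + 0 = -2)
p = -245 (p = (4 - 5 + 2*(-5)²)*(-3 - 2) = (4 - 5 + 2*25)*(-5) = (4 - 5 + 50)*(-5) = 49*(-5) = -245)
((p*(-4))/14)*20 = (-245*(-4)/14)*20 = (980*(1/14))*20 = 70*20 = 1400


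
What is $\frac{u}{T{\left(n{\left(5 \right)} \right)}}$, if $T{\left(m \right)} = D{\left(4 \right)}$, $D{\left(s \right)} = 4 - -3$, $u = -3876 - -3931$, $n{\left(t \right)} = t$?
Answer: $\frac{55}{7} \approx 7.8571$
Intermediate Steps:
$u = 55$ ($u = -3876 + 3931 = 55$)
$D{\left(s \right)} = 7$ ($D{\left(s \right)} = 4 + 3 = 7$)
$T{\left(m \right)} = 7$
$\frac{u}{T{\left(n{\left(5 \right)} \right)}} = \frac{55}{7}$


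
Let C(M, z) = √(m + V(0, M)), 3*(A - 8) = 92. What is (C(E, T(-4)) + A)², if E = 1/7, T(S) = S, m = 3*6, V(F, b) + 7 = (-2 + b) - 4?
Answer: 94516/63 + 464*√7/7 ≈ 1675.6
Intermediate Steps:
A = 116/3 (A = 8 + (⅓)*92 = 8 + 92/3 = 116/3 ≈ 38.667)
V(F, b) = -13 + b (V(F, b) = -7 + ((-2 + b) - 4) = -7 + (-6 + b) = -13 + b)
m = 18
E = ⅐ (E = 1*(⅐) = ⅐ ≈ 0.14286)
C(M, z) = √(5 + M) (C(M, z) = √(18 + (-13 + M)) = √(5 + M))
(C(E, T(-4)) + A)² = (√(5 + ⅐) + 116/3)² = (√(36/7) + 116/3)² = (6*√7/7 + 116/3)² = (116/3 + 6*√7/7)²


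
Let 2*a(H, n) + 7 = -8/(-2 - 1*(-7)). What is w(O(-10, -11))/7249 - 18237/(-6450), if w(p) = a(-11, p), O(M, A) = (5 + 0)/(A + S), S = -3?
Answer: 22028713/7792675 ≈ 2.8268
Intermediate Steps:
O(M, A) = 5/(-3 + A) (O(M, A) = (5 + 0)/(A - 3) = 5/(-3 + A))
a(H, n) = -43/10 (a(H, n) = -7/2 + (-8/(-2 - 1*(-7)))/2 = -7/2 + (-8/(-2 + 7))/2 = -7/2 + (-8/5)/2 = -7/2 + (-8*1/5)/2 = -7/2 + (1/2)*(-8/5) = -7/2 - 4/5 = -43/10)
w(p) = -43/10
w(O(-10, -11))/7249 - 18237/(-6450) = -43/10/7249 - 18237/(-6450) = -43/10*1/7249 - 18237*(-1/6450) = -43/72490 + 6079/2150 = 22028713/7792675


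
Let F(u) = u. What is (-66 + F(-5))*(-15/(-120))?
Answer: -71/8 ≈ -8.8750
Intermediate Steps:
(-66 + F(-5))*(-15/(-120)) = (-66 - 5)*(-15/(-120)) = -(-1065)*(-1)/120 = -71*⅛ = -71/8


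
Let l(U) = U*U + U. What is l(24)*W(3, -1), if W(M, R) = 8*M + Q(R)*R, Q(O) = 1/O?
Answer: 15000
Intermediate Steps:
W(M, R) = 1 + 8*M (W(M, R) = 8*M + R/R = 8*M + 1 = 1 + 8*M)
l(U) = U + U² (l(U) = U² + U = U + U²)
l(24)*W(3, -1) = (24*(1 + 24))*(1 + 8*3) = (24*25)*(1 + 24) = 600*25 = 15000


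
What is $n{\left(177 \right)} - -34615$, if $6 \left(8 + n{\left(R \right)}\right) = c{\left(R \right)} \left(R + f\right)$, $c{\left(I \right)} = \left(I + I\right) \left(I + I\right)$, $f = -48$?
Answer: $2728901$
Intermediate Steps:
$c{\left(I \right)} = 4 I^{2}$ ($c{\left(I \right)} = 2 I 2 I = 4 I^{2}$)
$n{\left(R \right)} = -8 + \frac{2 R^{2} \left(-48 + R\right)}{3}$ ($n{\left(R \right)} = -8 + \frac{4 R^{2} \left(R - 48\right)}{6} = -8 + \frac{4 R^{2} \left(-48 + R\right)}{6} = -8 + \frac{2 R^{2} \left(-48 + R\right)}{3}$)
$n{\left(177 \right)} - -34615 = \left(-8 - 32 \cdot 177^{2} + \frac{2 \cdot 177^{3}}{3}\right) - -34615 = \left(-8 - 1002528 + \frac{2}{3} \cdot 5545233\right) + 34615 = \left(-8 - 1002528 + 3696822\right) + 34615 = 2694286 + 34615 = 2728901$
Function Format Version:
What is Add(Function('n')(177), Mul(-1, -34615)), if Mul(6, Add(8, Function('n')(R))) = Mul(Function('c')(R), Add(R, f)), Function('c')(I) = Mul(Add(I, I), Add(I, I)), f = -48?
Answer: 2728901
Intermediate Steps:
Function('c')(I) = Mul(4, Pow(I, 2)) (Function('c')(I) = Mul(Mul(2, I), Mul(2, I)) = Mul(4, Pow(I, 2)))
Function('n')(R) = Add(-8, Mul(Rational(2, 3), Pow(R, 2), Add(-48, R))) (Function('n')(R) = Add(-8, Mul(Rational(1, 6), Mul(Mul(4, Pow(R, 2)), Add(R, -48)))) = Add(-8, Mul(Rational(1, 6), Mul(Mul(4, Pow(R, 2)), Add(-48, R)))) = Add(-8, Mul(Rational(1, 6), Mul(4, Pow(R, 2), Add(-48, R)))) = Add(-8, Mul(Rational(2, 3), Pow(R, 2), Add(-48, R))))
Add(Function('n')(177), Mul(-1, -34615)) = Add(Add(-8, Mul(-32, Pow(177, 2)), Mul(Rational(2, 3), Pow(177, 3))), Mul(-1, -34615)) = Add(Add(-8, Mul(-32, 31329), Mul(Rational(2, 3), 5545233)), 34615) = Add(Add(-8, -1002528, 3696822), 34615) = Add(2694286, 34615) = 2728901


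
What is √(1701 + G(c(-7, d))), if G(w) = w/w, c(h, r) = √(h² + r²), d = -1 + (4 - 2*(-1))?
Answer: √1702 ≈ 41.255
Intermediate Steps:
d = 5 (d = -1 + (4 + 2) = -1 + 6 = 5)
G(w) = 1
√(1701 + G(c(-7, d))) = √(1701 + 1) = √1702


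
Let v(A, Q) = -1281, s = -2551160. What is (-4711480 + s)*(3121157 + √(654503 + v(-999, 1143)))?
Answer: -22667839674480 - 7262640*√653222 ≈ -2.2674e+13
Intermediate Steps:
(-4711480 + s)*(3121157 + √(654503 + v(-999, 1143))) = (-4711480 - 2551160)*(3121157 + √(654503 - 1281)) = -7262640*(3121157 + √653222) = -22667839674480 - 7262640*√653222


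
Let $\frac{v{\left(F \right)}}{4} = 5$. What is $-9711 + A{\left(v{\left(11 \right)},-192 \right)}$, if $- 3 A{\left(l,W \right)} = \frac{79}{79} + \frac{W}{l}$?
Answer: $- \frac{145622}{15} \approx -9708.1$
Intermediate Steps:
$v{\left(F \right)} = 20$ ($v{\left(F \right)} = 4 \cdot 5 = 20$)
$A{\left(l,W \right)} = - \frac{1}{3} - \frac{W}{3 l}$ ($A{\left(l,W \right)} = - \frac{\frac{79}{79} + \frac{W}{l}}{3} = - \frac{79 \cdot \frac{1}{79} + \frac{W}{l}}{3} = - \frac{1 + \frac{W}{l}}{3} = - \frac{1}{3} - \frac{W}{3 l}$)
$-9711 + A{\left(v{\left(11 \right)},-192 \right)} = -9711 + \frac{\left(-1\right) \left(-192\right) - 20}{3 \cdot 20} = -9711 + \frac{1}{3} \cdot \frac{1}{20} \left(192 - 20\right) = -9711 + \frac{1}{3} \cdot \frac{1}{20} \cdot 172 = -9711 + \frac{43}{15} = - \frac{145622}{15}$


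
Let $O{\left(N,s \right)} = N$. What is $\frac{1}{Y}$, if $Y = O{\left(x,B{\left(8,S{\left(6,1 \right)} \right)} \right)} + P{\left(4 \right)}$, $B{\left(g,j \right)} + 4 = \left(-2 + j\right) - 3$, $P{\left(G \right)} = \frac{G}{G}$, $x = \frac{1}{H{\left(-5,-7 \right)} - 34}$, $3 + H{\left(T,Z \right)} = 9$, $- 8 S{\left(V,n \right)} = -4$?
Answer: $\frac{28}{27} \approx 1.037$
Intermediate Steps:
$S{\left(V,n \right)} = \frac{1}{2}$ ($S{\left(V,n \right)} = \left(- \frac{1}{8}\right) \left(-4\right) = \frac{1}{2}$)
$H{\left(T,Z \right)} = 6$ ($H{\left(T,Z \right)} = -3 + 9 = 6$)
$x = - \frac{1}{28}$ ($x = \frac{1}{6 - 34} = \frac{1}{-28} = - \frac{1}{28} \approx -0.035714$)
$P{\left(G \right)} = 1$
$B{\left(g,j \right)} = -9 + j$ ($B{\left(g,j \right)} = -4 + \left(\left(-2 + j\right) - 3\right) = -4 + \left(-5 + j\right) = -9 + j$)
$Y = \frac{27}{28}$ ($Y = - \frac{1}{28} + 1 = \frac{27}{28} \approx 0.96429$)
$\frac{1}{Y} = \frac{1}{\frac{27}{28}} = \frac{28}{27}$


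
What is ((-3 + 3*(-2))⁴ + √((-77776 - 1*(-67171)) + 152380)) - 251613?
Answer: -245052 + 5*√5671 ≈ -2.4468e+5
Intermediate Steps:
((-3 + 3*(-2))⁴ + √((-77776 - 1*(-67171)) + 152380)) - 251613 = ((-3 - 6)⁴ + √((-77776 + 67171) + 152380)) - 251613 = ((-9)⁴ + √(-10605 + 152380)) - 251613 = (6561 + √141775) - 251613 = (6561 + 5*√5671) - 251613 = -245052 + 5*√5671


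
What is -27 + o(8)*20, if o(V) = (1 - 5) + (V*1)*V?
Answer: 1173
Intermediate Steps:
o(V) = -4 + V² (o(V) = -4 + V*V = -4 + V²)
-27 + o(8)*20 = -27 + (-4 + 8²)*20 = -27 + (-4 + 64)*20 = -27 + 60*20 = -27 + 1200 = 1173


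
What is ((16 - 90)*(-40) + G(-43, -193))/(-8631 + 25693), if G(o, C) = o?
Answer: 2917/17062 ≈ 0.17096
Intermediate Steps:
((16 - 90)*(-40) + G(-43, -193))/(-8631 + 25693) = ((16 - 90)*(-40) - 43)/(-8631 + 25693) = (-74*(-40) - 43)/17062 = (2960 - 43)*(1/17062) = 2917*(1/17062) = 2917/17062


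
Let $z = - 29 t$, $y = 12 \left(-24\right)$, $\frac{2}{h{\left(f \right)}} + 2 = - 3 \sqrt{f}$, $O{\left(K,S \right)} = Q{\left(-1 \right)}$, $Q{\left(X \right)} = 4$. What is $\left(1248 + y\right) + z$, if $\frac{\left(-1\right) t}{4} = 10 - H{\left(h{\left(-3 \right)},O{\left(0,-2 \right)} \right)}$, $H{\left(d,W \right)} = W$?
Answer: $1656$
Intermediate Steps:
$O{\left(K,S \right)} = 4$
$h{\left(f \right)} = \frac{2}{-2 - 3 \sqrt{f}}$
$y = -288$
$t = -24$ ($t = - 4 \left(10 - 4\right) = \left(-4\right) 6 = -24$)
$z = 696$ ($z = \left(-29\right) \left(-24\right) = 696$)
$\left(1248 + y\right) + z = \left(1248 - 288\right) + 696 = 960 + 696 = 1656$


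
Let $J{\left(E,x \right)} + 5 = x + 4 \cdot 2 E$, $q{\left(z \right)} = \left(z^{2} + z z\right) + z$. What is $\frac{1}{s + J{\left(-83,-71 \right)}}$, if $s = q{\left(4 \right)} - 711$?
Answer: $- \frac{1}{1415} \approx -0.00070671$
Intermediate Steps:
$q{\left(z \right)} = z + 2 z^{2}$ ($q{\left(z \right)} = \left(z^{2} + z^{2}\right) + z = 2 z^{2} + z = z + 2 z^{2}$)
$J{\left(E,x \right)} = -5 + x + 8 E$ ($J{\left(E,x \right)} = -5 + \left(x + 4 \cdot 2 E\right) = -5 + \left(x + 8 E\right) = -5 + x + 8 E$)
$s = -675$ ($s = 4 \left(1 + 2 \cdot 4\right) - 711 = 4 \left(1 + 8\right) - 711 = 4 \cdot 9 - 711 = 36 - 711 = -675$)
$\frac{1}{s + J{\left(-83,-71 \right)}} = \frac{1}{-675 - 740} = \frac{1}{-1415} = - \frac{1}{1415}$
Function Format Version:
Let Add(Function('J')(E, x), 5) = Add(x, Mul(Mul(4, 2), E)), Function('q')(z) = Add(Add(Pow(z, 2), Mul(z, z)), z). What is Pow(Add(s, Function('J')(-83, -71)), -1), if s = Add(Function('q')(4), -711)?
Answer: Rational(-1, 1415) ≈ -0.00070671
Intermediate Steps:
Function('q')(z) = Add(z, Mul(2, Pow(z, 2))) (Function('q')(z) = Add(Add(Pow(z, 2), Pow(z, 2)), z) = Add(Mul(2, Pow(z, 2)), z) = Add(z, Mul(2, Pow(z, 2))))
Function('J')(E, x) = Add(-5, x, Mul(8, E)) (Function('J')(E, x) = Add(-5, Add(x, Mul(Mul(4, 2), E))) = Add(-5, Add(x, Mul(8, E))) = Add(-5, x, Mul(8, E)))
s = -675 (s = Add(Mul(4, Add(1, Mul(2, 4))), -711) = Add(Mul(4, Add(1, 8)), -711) = Add(Mul(4, 9), -711) = Add(36, -711) = -675)
Pow(Add(s, Function('J')(-83, -71)), -1) = Pow(Add(-675, Add(-5, -71, Mul(8, -83))), -1) = Pow(Add(-675, Add(-5, -71, -664)), -1) = Pow(Add(-675, -740), -1) = Pow(-1415, -1) = Rational(-1, 1415)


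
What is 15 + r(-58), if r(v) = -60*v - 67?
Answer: 3428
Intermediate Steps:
r(v) = -67 - 60*v
15 + r(-58) = 15 + (-67 - 60*(-58)) = 15 + (-67 + 3480) = 15 + 3413 = 3428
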